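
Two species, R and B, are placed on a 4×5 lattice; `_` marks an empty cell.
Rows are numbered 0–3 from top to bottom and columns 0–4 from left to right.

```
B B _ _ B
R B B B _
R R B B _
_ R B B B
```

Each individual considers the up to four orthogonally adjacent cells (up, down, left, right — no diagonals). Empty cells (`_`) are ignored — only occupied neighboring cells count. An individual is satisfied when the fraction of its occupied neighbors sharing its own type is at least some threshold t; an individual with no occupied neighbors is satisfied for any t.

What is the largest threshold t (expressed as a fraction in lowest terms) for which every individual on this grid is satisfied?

1/3

(0,0)B 1/2
(0,1)B 2/2
(0,4)B — no occupied neighbors
(1,0)R 1/3
(1,1)B 2/4
(1,2)B 3/3
(1,3)B 2/2
(2,0)R 2/2
(2,1)R 2/4
(2,2)B 3/4
(2,3)B 3/3
(3,1)R 1/2
(3,2)B 2/3
(3,3)B 3/3
(3,4)B 1/1
The smallest same-type fraction is 1/3 at (1,0), which reduces to 1/3. Any threshold above that leaves this individual unsatisfied.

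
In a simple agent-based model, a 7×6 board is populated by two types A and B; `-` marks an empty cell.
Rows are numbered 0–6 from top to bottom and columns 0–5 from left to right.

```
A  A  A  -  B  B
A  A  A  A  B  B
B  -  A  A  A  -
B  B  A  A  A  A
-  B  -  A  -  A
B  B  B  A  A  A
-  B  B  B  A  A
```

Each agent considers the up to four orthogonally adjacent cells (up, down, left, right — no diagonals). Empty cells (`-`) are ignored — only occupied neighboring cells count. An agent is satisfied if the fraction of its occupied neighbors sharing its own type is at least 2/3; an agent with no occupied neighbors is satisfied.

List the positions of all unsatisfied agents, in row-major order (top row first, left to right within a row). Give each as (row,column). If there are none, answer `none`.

(1,4), (2,0), (5,3), (6,3)

(0,0)A 2/2 ok
(0,1)A 3/3 ok
(0,2)A 2/2 ok
(0,4)B 2/2 ok
(0,5)B 2/2 ok
(1,0)A 2/3 ok
(1,1)A 3/3 ok
(1,2)A 4/4 ok
(1,3)A 2/3 ok
(1,4)B 2/4 unhappy
(1,5)B 2/2 ok
(2,0)B 1/2 unhappy
(2,2)A 3/3 ok
(2,3)A 4/4 ok
(2,4)A 2/3 ok
(3,0)B 2/2 ok
(3,1)B 2/3 ok
(3,2)A 2/3 ok
(3,3)A 4/4 ok
(3,4)A 3/3 ok
(3,5)A 2/2 ok
(4,1)B 2/2 ok
(4,3)A 2/2 ok
(4,5)A 2/2 ok
(5,0)B 1/1 ok
(5,1)B 4/4 ok
(5,2)B 2/3 ok
(5,3)A 2/4 unhappy
(5,4)A 3/3 ok
(5,5)A 3/3 ok
(6,1)B 2/2 ok
(6,2)B 3/3 ok
(6,3)B 1/3 unhappy
(6,4)A 2/3 ok
(6,5)A 2/2 ok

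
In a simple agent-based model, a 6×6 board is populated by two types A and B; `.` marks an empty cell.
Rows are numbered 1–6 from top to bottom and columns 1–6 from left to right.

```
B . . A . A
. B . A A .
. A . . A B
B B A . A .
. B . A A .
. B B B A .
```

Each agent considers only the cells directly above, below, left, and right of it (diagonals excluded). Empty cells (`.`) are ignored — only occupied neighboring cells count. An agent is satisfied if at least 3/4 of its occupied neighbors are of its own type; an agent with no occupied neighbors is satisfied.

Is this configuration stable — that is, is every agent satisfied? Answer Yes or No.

No

(1,1)B 0/0 satisfied
(1,4)A 1/1 satisfied
(1,6)A 0/0 satisfied
(2,2)B 0/1 not
(2,4)A 2/2 satisfied
(2,5)A 2/2 satisfied
(3,2)A 0/2 not
(3,5)A 2/3 not
(3,6)B 0/1 not
(4,1)B 1/1 satisfied
(4,2)B 2/4 not
(4,3)A 0/1 not
(4,5)A 2/2 satisfied
(5,2)B 2/2 satisfied
(5,4)A 1/2 not
(5,5)A 3/3 satisfied
(6,2)B 2/2 satisfied
(6,3)B 2/2 satisfied
(6,4)B 1/3 not
(6,5)A 1/2 not
For instance (2,2) has only 0/1 same-type neighbors, below 3/4.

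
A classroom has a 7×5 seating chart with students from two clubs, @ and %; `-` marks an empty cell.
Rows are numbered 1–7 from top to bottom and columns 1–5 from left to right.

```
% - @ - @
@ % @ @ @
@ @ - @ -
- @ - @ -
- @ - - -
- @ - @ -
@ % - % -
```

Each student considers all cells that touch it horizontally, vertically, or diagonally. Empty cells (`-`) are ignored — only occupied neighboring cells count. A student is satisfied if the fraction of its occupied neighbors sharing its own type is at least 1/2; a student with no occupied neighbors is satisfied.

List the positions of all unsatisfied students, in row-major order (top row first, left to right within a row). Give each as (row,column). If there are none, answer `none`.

(1,1)% 1/2 ✓
(1,3)@ 2/3 ✓
(1,5)@ 2/2 ✓
(2,1)@ 2/4 ✓
(2,2)% 1/6 ✗
(2,3)@ 4/5 ✓
(2,4)@ 5/5 ✓
(2,5)@ 3/3 ✓
(3,1)@ 3/4 ✓
(3,2)@ 4/5 ✓
(3,4)@ 4/4 ✓
(4,2)@ 3/3 ✓
(4,4)@ 1/1 ✓
(5,2)@ 2/2 ✓
(6,2)@ 2/3 ✓
(6,4)@ 0/1 ✗
(7,1)@ 1/2 ✓
(7,2)% 0/2 ✗
(7,4)% 0/1 ✗

(2,2), (6,4), (7,2), (7,4)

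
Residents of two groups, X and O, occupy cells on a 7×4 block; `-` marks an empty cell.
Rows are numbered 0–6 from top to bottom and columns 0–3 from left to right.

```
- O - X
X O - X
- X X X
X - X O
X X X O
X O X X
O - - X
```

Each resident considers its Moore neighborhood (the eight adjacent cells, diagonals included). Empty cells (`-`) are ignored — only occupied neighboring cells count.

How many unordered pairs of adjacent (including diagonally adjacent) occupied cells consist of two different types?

18

Scan each occupied cell's neighbors to the right and below (and the two forward diagonals) so each pair is counted once.
Row 0: O(0,1)–O(1,1)= O(0,1)–X(1,0)≠ X(0,3)–X(1,3)=  → 1/3 unlike.
Row 1: X(1,0)–O(1,1)≠ X(1,0)–X(2,1)= O(1,1)–X(2,1)≠ O(1,1)–X(2,2)≠ X(1,3)–X(2,3)= X(1,3)–X(2,2)=  → 3/6 unlike.
Row 2: X(2,1)–X(2,2)= X(2,1)–X(3,2)= X(2,1)–X(3,0)= X(2,2)–X(2,3)= X(2,2)–X(3,2)= X(2,2)–O(3,3)≠ X(2,3)–O(3,3)≠ X(2,3)–X(3,2)=  → 2/8 unlike.
Row 3: X(3,0)–X(4,0)= X(3,0)–X(4,1)= X(3,2)–O(3,3)≠ X(3,2)–X(4,2)= X(3,2)–O(4,3)≠ X(3,2)–X(4,1)= O(3,3)–O(4,3)= O(3,3)–X(4,2)≠  → 3/8 unlike.
Row 4: X(4,0)–X(4,1)= X(4,0)–X(5,0)= X(4,0)–O(5,1)≠ X(4,1)–X(4,2)= X(4,1)–O(5,1)≠ X(4,1)–X(5,2)= X(4,1)–X(5,0)= X(4,2)–O(4,3)≠ X(4,2)–X(5,2)= X(4,2)–X(5,3)= X(4,2)–O(5,1)≠ O(4,3)–X(5,3)≠ O(4,3)–X(5,2)≠  → 6/13 unlike.
Row 5: X(5,0)–O(5,1)≠ X(5,0)–O(6,0)≠ O(5,1)–X(5,2)≠ O(5,1)–O(6,0)= X(5,2)–X(5,3)= X(5,2)–X(6,3)= X(5,3)–X(6,3)=  → 3/7 unlike.
Total adjacent occupied pairs: 45; unlike-type pairs: 18.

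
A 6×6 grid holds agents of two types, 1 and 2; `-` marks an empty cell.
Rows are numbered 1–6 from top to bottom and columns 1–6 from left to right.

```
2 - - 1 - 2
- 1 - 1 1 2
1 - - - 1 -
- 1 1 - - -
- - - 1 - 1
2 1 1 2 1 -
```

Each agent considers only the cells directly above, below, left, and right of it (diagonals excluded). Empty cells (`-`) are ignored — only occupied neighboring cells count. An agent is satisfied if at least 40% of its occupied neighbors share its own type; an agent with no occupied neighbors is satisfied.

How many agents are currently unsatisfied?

4

(1,1)2 0/0 satisfied
(1,4)1 1/1 satisfied
(1,6)2 1/1 satisfied
(2,2)1 0/0 satisfied
(2,4)1 2/2 satisfied
(2,5)1 2/3 satisfied
(2,6)2 1/2 satisfied
(3,1)1 0/0 satisfied
(3,5)1 1/1 satisfied
(4,2)1 1/1 satisfied
(4,3)1 1/1 satisfied
(5,4)1 0/1 not
(5,6)1 0/0 satisfied
(6,1)2 0/1 not
(6,2)1 1/2 satisfied
(6,3)1 1/2 satisfied
(6,4)2 0/3 not
(6,5)1 0/1 not
Unsatisfied: (5,4), (6,1), (6,4), (6,5) — 4 in total.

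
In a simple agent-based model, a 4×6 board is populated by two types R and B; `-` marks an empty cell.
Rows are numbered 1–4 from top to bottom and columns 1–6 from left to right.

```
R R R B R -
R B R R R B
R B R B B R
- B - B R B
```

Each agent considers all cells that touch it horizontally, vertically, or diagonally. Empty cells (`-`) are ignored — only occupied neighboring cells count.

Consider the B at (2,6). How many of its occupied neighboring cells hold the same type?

1

Occupied neighbors of (2,6): (1,5)=R, (2,5)=R, (3,5)=B, (3,6)=R.
Same type (B): 1 of 4.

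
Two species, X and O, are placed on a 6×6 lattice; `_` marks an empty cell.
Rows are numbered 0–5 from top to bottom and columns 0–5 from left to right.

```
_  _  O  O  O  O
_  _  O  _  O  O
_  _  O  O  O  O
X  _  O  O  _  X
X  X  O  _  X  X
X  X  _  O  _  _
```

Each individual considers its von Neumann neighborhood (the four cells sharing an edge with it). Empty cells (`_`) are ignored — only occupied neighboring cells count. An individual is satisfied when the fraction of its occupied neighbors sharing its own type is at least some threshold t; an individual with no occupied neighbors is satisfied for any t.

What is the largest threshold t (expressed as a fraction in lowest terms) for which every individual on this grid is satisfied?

1/2

Row 0: (0,2)O 2/2 · (0,3)O 2/2 · (0,4)O 3/3 · (0,5)O 2/2
Row 1: (1,2)O 2/2 · (1,4)O 3/3 · (1,5)O 3/3
Row 2: (2,2)O 3/3 · (2,3)O 3/3 · (2,4)O 3/3 · (2,5)O 2/3
Row 3: (3,0)X 1/1 · (3,2)O 3/3 · (3,3)O 2/2 · (3,5)X 1/2
Row 4: (4,0)X 3/3 · (4,1)X 2/3 · (4,2)O 1/2 · (4,4)X 1/1 · (4,5)X 2/2
Row 5: (5,0)X 2/2 · (5,1)X 2/2 · (5,3)O — no occupied neighbors
The smallest same-type fraction is 1/2 at (3,5), which reduces to 1/2. Any threshold above that leaves this individual unsatisfied.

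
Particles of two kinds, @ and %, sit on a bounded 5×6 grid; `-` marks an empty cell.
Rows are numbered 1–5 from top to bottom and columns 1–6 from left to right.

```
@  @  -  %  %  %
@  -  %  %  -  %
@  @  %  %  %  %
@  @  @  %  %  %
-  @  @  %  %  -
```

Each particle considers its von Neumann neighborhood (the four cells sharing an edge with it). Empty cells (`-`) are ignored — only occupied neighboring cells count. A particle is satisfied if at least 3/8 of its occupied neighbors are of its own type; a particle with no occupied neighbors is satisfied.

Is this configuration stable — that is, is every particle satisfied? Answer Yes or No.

(1,1)@ 2/2 ✓
(1,2)@ 1/1 ✓
(1,4)% 2/2 ✓
(1,5)% 2/2 ✓
(1,6)% 2/2 ✓
(2,1)@ 2/2 ✓
(2,3)% 2/2 ✓
(2,4)% 3/3 ✓
(2,6)% 2/2 ✓
(3,1)@ 3/3 ✓
(3,2)@ 2/3 ✓
(3,3)% 2/4 ✓
(3,4)% 4/4 ✓
(3,5)% 3/3 ✓
(3,6)% 3/3 ✓
(4,1)@ 2/2 ✓
(4,2)@ 4/4 ✓
(4,3)@ 2/4 ✓
(4,4)% 3/4 ✓
(4,5)% 4/4 ✓
(4,6)% 2/2 ✓
(5,2)@ 2/2 ✓
(5,3)@ 2/3 ✓
(5,4)% 2/3 ✓
(5,5)% 2/2 ✓
All meet the threshold, so the configuration is stable.

Yes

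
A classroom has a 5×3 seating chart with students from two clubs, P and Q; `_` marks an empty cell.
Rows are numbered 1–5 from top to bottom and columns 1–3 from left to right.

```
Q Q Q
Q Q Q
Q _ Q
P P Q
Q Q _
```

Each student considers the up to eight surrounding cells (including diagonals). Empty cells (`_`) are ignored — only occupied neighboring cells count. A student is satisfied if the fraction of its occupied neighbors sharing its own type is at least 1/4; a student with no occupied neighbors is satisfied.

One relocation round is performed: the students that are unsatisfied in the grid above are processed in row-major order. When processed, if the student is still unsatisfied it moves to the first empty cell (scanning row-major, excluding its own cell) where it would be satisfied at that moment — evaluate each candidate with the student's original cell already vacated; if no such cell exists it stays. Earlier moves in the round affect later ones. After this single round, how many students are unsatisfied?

Initially unsatisfied (in order): (4,2).
  (4,2): no empty cell satisfies it; stays.
Resulting grid:
Q Q Q
Q Q Q
Q _ Q
P P Q
Q Q _
Unsatisfied now: (4,2).

1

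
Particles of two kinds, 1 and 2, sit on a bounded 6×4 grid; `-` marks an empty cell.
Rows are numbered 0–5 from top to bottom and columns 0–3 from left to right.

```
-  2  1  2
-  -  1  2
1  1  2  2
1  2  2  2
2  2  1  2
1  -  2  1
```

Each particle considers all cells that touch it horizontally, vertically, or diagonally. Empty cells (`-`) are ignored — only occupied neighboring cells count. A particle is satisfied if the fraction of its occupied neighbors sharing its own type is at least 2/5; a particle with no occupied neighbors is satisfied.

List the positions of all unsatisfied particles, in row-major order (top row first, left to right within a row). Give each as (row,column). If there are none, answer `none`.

Row 0: (0,1)2 0/2 not · (0,2)1 1/4 not · (0,3)2 1/3 not
Row 1: (1,2)1 2/7 not · (1,3)2 3/5 satisfied
Row 2: (2,0)1 2/3 satisfied · (2,1)1 3/6 satisfied · (2,2)2 5/7 satisfied · (2,3)2 4/5 satisfied
Row 3: (3,0)1 2/5 satisfied · (3,1)2 4/8 satisfied · (3,2)2 6/8 satisfied · (3,3)2 4/5 satisfied
Row 4: (4,0)2 2/4 satisfied · (4,1)2 4/7 satisfied · (4,2)1 1/7 not · (4,3)2 3/5 satisfied
Row 5: (5,0)1 0/2 not · (5,2)2 2/4 satisfied · (5,3)1 1/3 not

(0,1), (0,2), (0,3), (1,2), (4,2), (5,0), (5,3)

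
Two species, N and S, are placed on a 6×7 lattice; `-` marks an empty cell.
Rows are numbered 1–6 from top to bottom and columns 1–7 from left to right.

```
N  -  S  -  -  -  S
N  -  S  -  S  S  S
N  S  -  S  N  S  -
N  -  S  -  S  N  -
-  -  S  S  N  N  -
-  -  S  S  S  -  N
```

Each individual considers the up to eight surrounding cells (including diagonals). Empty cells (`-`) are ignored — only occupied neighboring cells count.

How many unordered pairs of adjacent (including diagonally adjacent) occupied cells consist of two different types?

Scan each occupied cell's neighbors to the right and below (and the two forward diagonals) so each pair is counted once.
Row 1: N(1,1)–N(2,1)= S(1,3)–S(2,3)= S(1,7)–S(2,7)= S(1,7)–S(2,6)=  → 0/4 unlike.
Row 2: N(2,1)–N(3,1)= N(2,1)–S(3,2)≠ S(2,3)–S(3,4)= S(2,3)–S(3,2)= S(2,5)–S(2,6)= S(2,5)–N(3,5)≠ S(2,5)–S(3,6)= S(2,5)–S(3,4)= S(2,6)–S(2,7)= S(2,6)–S(3,6)= S(2,6)–N(3,5)≠ S(2,7)–S(3,6)=  → 3/12 unlike.
Row 3: N(3,1)–S(3,2)≠ N(3,1)–N(4,1)= S(3,2)–S(4,3)= S(3,2)–N(4,1)≠ S(3,4)–N(3,5)≠ S(3,4)–S(4,5)= S(3,4)–S(4,3)= N(3,5)–S(3,6)≠ N(3,5)–S(4,5)≠ N(3,5)–N(4,6)= S(3,6)–N(4,6)≠ S(3,6)–S(4,5)=  → 6/12 unlike.
Row 4: S(4,3)–S(5,3)= S(4,3)–S(5,4)= S(4,5)–N(4,6)≠ S(4,5)–N(5,5)≠ S(4,5)–N(5,6)≠ S(4,5)–S(5,4)= N(4,6)–N(5,6)= N(4,6)–N(5,5)=  → 3/8 unlike.
Row 5: S(5,3)–S(5,4)= S(5,3)–S(6,3)= S(5,3)–S(6,4)= S(5,4)–N(5,5)≠ S(5,4)–S(6,4)= S(5,4)–S(6,5)= S(5,4)–S(6,3)= N(5,5)–N(5,6)= N(5,5)–S(6,5)≠ N(5,5)–S(6,4)≠ N(5,6)–N(6,7)= N(5,6)–S(6,5)≠  → 4/12 unlike.
Row 6: S(6,3)–S(6,4)= S(6,4)–S(6,5)=  → 0/2 unlike.
Total adjacent occupied pairs: 50; unlike-type pairs: 16.

16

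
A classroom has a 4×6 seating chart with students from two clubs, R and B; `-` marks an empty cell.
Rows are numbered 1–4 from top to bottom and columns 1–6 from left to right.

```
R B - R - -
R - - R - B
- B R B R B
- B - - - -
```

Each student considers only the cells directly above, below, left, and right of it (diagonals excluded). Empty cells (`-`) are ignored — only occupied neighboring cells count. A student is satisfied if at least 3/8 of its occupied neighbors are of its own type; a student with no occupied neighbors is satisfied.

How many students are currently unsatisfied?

(1,1)R 1/2 ok
(1,2)B 0/1 unhappy
(1,4)R 1/1 ok
(2,1)R 1/1 ok
(2,4)R 1/2 ok
(2,6)B 1/1 ok
(3,2)B 1/2 ok
(3,3)R 0/2 unhappy
(3,4)B 0/3 unhappy
(3,5)R 0/2 unhappy
(3,6)B 1/2 ok
(4,2)B 1/1 ok
Unsatisfied: (1,2), (3,3), (3,4), (3,5) — 4 in total.

4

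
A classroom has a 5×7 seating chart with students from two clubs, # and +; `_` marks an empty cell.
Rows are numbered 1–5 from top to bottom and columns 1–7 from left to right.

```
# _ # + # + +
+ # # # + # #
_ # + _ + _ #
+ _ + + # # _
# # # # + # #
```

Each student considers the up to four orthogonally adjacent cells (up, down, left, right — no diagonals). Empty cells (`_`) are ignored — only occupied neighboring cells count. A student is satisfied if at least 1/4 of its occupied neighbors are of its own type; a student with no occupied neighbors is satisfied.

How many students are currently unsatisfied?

6

Row 1: (1,1)# 0/1 not · (1,3)# 1/2 satisfied · (1,4)+ 0/3 not · (1,5)# 0/3 not · (1,6)+ 1/3 satisfied · (1,7)+ 1/2 satisfied
Row 2: (2,1)+ 0/2 not · (2,2)# 2/3 satisfied · (2,3)# 3/4 satisfied · (2,4)# 1/3 satisfied · (2,5)+ 1/4 satisfied · (2,6)# 1/3 satisfied · (2,7)# 2/3 satisfied
Row 3: (3,2)# 1/2 satisfied · (3,3)+ 1/3 satisfied · (3,5)+ 1/2 satisfied · (3,7)# 1/1 satisfied
Row 4: (4,1)+ 0/1 not · (4,3)+ 2/3 satisfied · (4,4)+ 1/3 satisfied · (4,5)# 1/4 satisfied · (4,6)# 2/2 satisfied
Row 5: (5,1)# 1/2 satisfied · (5,2)# 2/2 satisfied · (5,3)# 2/3 satisfied · (5,4)# 1/3 satisfied · (5,5)+ 0/3 not · (5,6)# 2/3 satisfied · (5,7)# 1/1 satisfied
Unsatisfied: (1,1), (1,4), (1,5), (2,1), (4,1), (5,5) — 6 in total.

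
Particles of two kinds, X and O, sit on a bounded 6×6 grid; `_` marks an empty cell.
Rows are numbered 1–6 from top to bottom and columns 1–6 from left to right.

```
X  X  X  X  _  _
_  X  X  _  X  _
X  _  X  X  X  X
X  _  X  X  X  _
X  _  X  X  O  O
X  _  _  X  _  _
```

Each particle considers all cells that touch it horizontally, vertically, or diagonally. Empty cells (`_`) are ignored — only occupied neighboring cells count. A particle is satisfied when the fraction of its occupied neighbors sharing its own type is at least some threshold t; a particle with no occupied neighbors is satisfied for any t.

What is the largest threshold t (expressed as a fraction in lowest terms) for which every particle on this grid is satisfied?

(1,1)X 2/2
(1,2)X 4/4
(1,3)X 4/4
(1,4)X 3/3
(2,2)X 6/6
(2,3)X 6/6
(2,5)X 4/4
(3,1)X 2/2
(3,3)X 5/5
(3,4)X 7/7
(3,5)X 5/5
(3,6)X 3/3
(4,1)X 2/2
(4,3)X 5/5
(4,4)X 7/8
(4,5)X 5/7
(5,1)X 2/2
(5,3)X 4/4
(5,4)X 5/6
(5,5)O 1/5
(5,6)O 1/2
(6,1)X 1/1
(6,4)X 2/3
The smallest same-type fraction is 1/5 at (5,5), which reduces to 1/5. Any threshold above that leaves this particle unsatisfied.

1/5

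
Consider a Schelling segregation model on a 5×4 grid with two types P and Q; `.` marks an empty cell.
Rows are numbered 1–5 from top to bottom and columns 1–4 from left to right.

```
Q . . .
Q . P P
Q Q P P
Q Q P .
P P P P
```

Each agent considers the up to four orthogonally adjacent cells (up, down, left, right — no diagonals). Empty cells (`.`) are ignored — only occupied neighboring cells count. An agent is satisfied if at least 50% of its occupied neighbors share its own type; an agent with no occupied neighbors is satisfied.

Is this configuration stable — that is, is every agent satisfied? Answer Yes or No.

Row 1: (1,1)Q 1/1 ✓
Row 2: (2,1)Q 2/2 ✓ · (2,3)P 2/2 ✓ · (2,4)P 2/2 ✓
Row 3: (3,1)Q 3/3 ✓ · (3,2)Q 2/3 ✓ · (3,3)P 3/4 ✓ · (3,4)P 2/2 ✓
Row 4: (4,1)Q 2/3 ✓ · (4,2)Q 2/4 ✓ · (4,3)P 2/3 ✓
Row 5: (5,1)P 1/2 ✓ · (5,2)P 2/3 ✓ · (5,3)P 3/3 ✓ · (5,4)P 1/1 ✓
All meet the threshold, so the configuration is stable.

Yes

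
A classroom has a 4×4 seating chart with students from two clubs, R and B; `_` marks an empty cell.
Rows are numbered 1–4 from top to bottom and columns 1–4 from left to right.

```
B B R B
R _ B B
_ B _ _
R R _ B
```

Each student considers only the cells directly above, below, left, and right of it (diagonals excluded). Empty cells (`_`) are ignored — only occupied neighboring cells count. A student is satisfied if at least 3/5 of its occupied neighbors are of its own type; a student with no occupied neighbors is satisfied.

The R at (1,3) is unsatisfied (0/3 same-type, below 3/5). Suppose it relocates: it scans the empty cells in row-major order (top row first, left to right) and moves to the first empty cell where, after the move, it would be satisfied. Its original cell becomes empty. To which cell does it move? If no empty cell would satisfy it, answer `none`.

Vacating (1,3). Empty cells in order:
  (2,2): 1/4 same-type → still unsatisfied.
  (3,1): 2/3 same-type → satisfied — stop here.

(3,1)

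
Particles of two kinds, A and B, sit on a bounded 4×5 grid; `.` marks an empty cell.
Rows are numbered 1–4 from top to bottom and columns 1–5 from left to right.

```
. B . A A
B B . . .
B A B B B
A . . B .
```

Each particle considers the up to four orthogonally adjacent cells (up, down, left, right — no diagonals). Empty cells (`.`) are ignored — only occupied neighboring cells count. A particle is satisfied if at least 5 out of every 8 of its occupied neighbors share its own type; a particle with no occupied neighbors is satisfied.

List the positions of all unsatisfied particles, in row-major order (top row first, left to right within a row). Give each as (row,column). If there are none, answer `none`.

(3,1), (3,2), (3,3), (4,1)

(1,2)B 1/1 ok
(1,4)A 1/1 ok
(1,5)A 1/1 ok
(2,1)B 2/2 ok
(2,2)B 2/3 ok
(3,1)B 1/3 unhappy
(3,2)A 0/3 unhappy
(3,3)B 1/2 unhappy
(3,4)B 3/3 ok
(3,5)B 1/1 ok
(4,1)A 0/1 unhappy
(4,4)B 1/1 ok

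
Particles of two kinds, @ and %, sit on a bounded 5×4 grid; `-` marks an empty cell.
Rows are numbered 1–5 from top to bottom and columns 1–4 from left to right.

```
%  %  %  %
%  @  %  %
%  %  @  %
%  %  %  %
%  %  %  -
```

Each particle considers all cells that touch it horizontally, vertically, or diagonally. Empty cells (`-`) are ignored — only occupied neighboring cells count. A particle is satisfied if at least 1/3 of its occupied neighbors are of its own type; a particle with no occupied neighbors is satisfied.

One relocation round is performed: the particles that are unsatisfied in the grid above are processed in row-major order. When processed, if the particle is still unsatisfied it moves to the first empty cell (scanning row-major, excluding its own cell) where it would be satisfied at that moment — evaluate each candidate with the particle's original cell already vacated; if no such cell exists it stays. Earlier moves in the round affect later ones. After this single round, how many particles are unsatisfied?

2

Initially unsatisfied (in order): (2,2), (3,3).
  (2,2): no empty cell satisfies it; stays.
  (3,3): no empty cell satisfies it; stays.
Resulting grid:
% % % %
% @ % %
% % @ %
% % % %
% % % -
Unsatisfied now: (2,2), (3,3).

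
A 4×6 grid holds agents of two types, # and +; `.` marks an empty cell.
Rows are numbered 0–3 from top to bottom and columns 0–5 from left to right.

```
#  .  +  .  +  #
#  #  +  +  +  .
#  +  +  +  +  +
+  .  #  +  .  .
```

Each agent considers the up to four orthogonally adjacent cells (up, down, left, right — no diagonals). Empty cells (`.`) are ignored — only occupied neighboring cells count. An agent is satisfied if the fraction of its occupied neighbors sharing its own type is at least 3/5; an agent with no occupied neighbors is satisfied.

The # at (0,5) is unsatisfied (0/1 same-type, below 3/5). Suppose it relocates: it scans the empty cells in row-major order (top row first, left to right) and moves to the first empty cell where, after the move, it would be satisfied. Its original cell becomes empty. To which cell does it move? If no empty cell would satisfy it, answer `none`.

Vacating (0,5). Empty cells in order:
  (0,1): 2/3 same-type → satisfied — stop here.

(0,1)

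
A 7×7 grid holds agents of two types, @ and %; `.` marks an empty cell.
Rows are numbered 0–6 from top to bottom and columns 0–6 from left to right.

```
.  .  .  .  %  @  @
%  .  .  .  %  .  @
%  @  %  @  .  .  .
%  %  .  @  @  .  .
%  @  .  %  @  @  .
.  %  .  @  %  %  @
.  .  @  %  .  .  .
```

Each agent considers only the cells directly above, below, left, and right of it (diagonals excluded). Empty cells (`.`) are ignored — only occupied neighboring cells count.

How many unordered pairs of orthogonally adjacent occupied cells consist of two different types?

Scan each occupied cell's neighbors to the right and below so each pair is counted once.
Row 0: %(0,4)–@(0,5)≠ %(0,4)–%(1,4)= @(0,5)–@(0,6)= @(0,6)–@(1,6)=  → 1/4 unlike.
Row 1: %(1,0)–%(2,0)=  → 0/1 unlike.
Row 2: %(2,0)–@(2,1)≠ %(2,0)–%(3,0)= @(2,1)–%(2,2)≠ @(2,1)–%(3,1)≠ %(2,2)–@(2,3)≠ @(2,3)–@(3,3)=  → 4/6 unlike.
Row 3: %(3,0)–%(3,1)= %(3,0)–%(4,0)= %(3,1)–@(4,1)≠ @(3,3)–@(3,4)= @(3,3)–%(4,3)≠ @(3,4)–@(4,4)=  → 2/6 unlike.
Row 4: %(4,0)–@(4,1)≠ @(4,1)–%(5,1)≠ %(4,3)–@(4,4)≠ %(4,3)–@(5,3)≠ @(4,4)–@(4,5)= @(4,4)–%(5,4)≠ @(4,5)–%(5,5)≠  → 6/7 unlike.
Row 5: @(5,3)–%(5,4)≠ @(5,3)–%(6,3)≠ %(5,4)–%(5,5)= %(5,5)–@(5,6)≠  → 3/4 unlike.
Row 6: @(6,2)–%(6,3)≠  → 1/1 unlike.
Total adjacent occupied pairs: 29; unlike-type pairs: 17.

17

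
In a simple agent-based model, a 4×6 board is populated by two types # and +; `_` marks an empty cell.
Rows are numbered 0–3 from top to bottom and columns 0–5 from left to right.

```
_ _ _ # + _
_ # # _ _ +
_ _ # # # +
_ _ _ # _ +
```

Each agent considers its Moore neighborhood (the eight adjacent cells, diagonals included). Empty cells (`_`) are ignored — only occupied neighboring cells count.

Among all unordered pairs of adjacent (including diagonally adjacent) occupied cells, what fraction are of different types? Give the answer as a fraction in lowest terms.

4/17

Scan each occupied cell's neighbors to the right and below (and the two forward diagonals) so each pair is counted once.
From row 0: 1 unlike of 3 pairs (running 1/3).
From row 1: 1 unlike of 6 pairs (running 2/9).
From row 2: 2 unlike of 8 pairs (running 4/17).
Total adjacent occupied pairs: 17; unlike-type pairs: 4.
4/17 is already in lowest terms.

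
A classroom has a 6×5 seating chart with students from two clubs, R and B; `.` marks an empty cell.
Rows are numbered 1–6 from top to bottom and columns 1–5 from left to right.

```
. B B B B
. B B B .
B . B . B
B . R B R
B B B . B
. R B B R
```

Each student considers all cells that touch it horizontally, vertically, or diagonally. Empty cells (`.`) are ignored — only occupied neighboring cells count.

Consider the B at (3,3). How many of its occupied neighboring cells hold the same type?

4

Occupied neighbors of (3,3): (2,2)=B, (2,3)=B, (2,4)=B, (4,3)=R, (4,4)=B.
Same type (B): 4 of 5.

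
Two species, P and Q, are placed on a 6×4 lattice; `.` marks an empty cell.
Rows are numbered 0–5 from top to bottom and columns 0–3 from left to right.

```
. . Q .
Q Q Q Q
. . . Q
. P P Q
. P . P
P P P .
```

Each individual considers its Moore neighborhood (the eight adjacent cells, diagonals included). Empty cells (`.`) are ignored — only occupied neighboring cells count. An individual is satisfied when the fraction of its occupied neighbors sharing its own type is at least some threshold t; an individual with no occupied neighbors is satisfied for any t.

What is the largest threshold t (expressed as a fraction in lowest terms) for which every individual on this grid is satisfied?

1/3

(0,2)Q 3/3
(1,0)Q 1/1
(1,1)Q 3/3
(1,2)Q 4/4
(1,3)Q 3/3
(2,3)Q 3/4
(3,1)P 2/2
(3,2)P 3/5
(3,3)Q 1/3
(4,1)P 5/5
(4,3)P 2/3
(5,0)P 2/2
(5,1)P 3/3
(5,2)P 3/3
The smallest same-type fraction is 1/3 at (3,3), which reduces to 1/3. Any threshold above that leaves this individual unsatisfied.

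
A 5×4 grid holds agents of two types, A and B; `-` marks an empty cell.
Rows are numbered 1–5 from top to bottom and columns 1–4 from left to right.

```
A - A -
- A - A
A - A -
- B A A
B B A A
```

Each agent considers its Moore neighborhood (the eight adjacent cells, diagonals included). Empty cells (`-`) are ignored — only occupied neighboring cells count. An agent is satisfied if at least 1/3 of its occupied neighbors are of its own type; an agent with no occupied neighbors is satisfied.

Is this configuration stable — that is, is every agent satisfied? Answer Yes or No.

Yes

Row 1: (1,1)A 1/1 satisfied · (1,3)A 2/2 satisfied
Row 2: (2,2)A 4/4 satisfied · (2,4)A 2/2 satisfied
Row 3: (3,1)A 1/2 satisfied · (3,3)A 4/5 satisfied
Row 4: (4,2)B 2/6 satisfied · (4,3)A 4/6 satisfied · (4,4)A 4/4 satisfied
Row 5: (5,1)B 2/2 satisfied · (5,2)B 2/4 satisfied · (5,3)A 3/5 satisfied · (5,4)A 3/3 satisfied
All meet the threshold, so the configuration is stable.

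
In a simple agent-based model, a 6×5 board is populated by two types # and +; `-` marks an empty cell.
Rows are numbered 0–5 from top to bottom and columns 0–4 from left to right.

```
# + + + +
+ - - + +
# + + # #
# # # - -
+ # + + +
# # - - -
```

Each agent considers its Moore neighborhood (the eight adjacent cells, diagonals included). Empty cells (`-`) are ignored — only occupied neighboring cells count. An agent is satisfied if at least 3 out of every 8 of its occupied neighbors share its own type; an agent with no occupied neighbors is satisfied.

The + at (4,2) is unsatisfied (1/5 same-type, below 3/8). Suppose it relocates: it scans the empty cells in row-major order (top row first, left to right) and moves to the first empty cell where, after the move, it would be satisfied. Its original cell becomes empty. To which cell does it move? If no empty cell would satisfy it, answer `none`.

Vacating (4,2). Empty cells in order:
  (1,1): 5/7 same-type → satisfied — stop here.

(1,1)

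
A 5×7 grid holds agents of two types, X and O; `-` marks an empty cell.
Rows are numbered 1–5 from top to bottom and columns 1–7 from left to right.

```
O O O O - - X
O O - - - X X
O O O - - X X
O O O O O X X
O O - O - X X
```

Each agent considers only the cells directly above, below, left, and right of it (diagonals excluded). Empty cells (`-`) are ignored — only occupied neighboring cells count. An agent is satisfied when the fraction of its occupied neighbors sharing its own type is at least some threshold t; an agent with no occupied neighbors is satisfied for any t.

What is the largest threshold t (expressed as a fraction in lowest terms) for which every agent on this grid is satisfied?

(1,1)O 2/2
(1,2)O 3/3
(1,3)O 2/2
(1,4)O 1/1
(1,7)X 1/1
(2,1)O 3/3
(2,2)O 3/3
(2,6)X 2/2
(2,7)X 3/3
(3,1)O 3/3
(3,2)O 4/4
(3,3)O 2/2
(3,6)X 3/3
(3,7)X 3/3
(4,1)O 3/3
(4,2)O 4/4
(4,3)O 3/3
(4,4)O 3/3
(4,5)O 1/2
(4,6)X 3/4
(4,7)X 3/3
(5,1)O 2/2
(5,2)O 2/2
(5,4)O 1/1
(5,6)X 2/2
(5,7)X 2/2
The smallest same-type fraction is 1/2 at (4,5), which reduces to 1/2. Any threshold above that leaves this agent unsatisfied.

1/2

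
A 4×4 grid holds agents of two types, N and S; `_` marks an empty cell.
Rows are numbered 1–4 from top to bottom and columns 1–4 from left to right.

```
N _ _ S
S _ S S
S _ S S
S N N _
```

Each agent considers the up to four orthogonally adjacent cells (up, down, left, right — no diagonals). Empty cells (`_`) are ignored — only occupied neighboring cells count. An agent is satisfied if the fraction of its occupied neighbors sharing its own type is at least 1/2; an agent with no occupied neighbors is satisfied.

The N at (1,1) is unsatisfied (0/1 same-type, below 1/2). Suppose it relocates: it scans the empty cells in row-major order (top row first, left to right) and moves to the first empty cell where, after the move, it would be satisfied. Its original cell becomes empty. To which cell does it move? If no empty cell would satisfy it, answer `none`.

Vacating (1,1). Empty cells in order:
  (1,2): 0/0 same-type → satisfied — stop here.

(1,2)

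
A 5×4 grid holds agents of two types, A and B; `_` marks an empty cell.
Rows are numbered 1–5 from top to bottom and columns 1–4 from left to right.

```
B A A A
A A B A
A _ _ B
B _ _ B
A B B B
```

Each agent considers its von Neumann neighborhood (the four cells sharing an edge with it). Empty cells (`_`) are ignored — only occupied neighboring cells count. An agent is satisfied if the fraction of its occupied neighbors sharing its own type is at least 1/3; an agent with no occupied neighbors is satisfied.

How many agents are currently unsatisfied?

Row 1: (1,1)B 0/2 ✗ · (1,2)A 2/3 ✓ · (1,3)A 2/3 ✓ · (1,4)A 2/2 ✓
Row 2: (2,1)A 2/3 ✓ · (2,2)A 2/3 ✓ · (2,3)B 0/3 ✗ · (2,4)A 1/3 ✓
Row 3: (3,1)A 1/2 ✓ · (3,4)B 1/2 ✓
Row 4: (4,1)B 0/2 ✗ · (4,4)B 2/2 ✓
Row 5: (5,1)A 0/2 ✗ · (5,2)B 1/2 ✓ · (5,3)B 2/2 ✓ · (5,4)B 2/2 ✓
Unsatisfied: (1,1), (2,3), (4,1), (5,1) — 4 in total.

4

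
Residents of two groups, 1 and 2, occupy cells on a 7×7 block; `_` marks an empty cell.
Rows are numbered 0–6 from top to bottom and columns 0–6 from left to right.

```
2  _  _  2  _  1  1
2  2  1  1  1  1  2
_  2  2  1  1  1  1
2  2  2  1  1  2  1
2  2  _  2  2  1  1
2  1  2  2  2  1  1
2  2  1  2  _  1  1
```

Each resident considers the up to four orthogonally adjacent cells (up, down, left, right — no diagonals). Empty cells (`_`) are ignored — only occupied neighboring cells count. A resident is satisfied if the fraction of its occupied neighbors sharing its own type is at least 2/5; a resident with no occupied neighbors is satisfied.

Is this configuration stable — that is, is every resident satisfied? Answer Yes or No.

(0,0)2 1/1 ok
(0,3)2 0/1 unhappy
(0,5)1 2/2 ok
(0,6)1 1/2 ok
(1,0)2 2/2 ok
(1,1)2 2/3 ok
(1,2)1 1/3 unhappy
(1,3)1 3/4 ok
(1,4)1 3/3 ok
(1,5)1 3/4 ok
(1,6)2 0/3 unhappy
(2,1)2 3/3 ok
(2,2)2 2/4 ok
(2,3)1 3/4 ok
(2,4)1 4/4 ok
(2,5)1 3/4 ok
(2,6)1 2/3 ok
(3,0)2 2/2 ok
(3,1)2 4/4 ok
(3,2)2 2/3 ok
(3,3)1 2/4 ok
(3,4)1 2/4 ok
(3,5)2 0/4 unhappy
(3,6)1 2/3 ok
(4,0)2 3/3 ok
(4,1)2 2/3 ok
(4,3)2 2/3 ok
(4,4)2 2/4 ok
(4,5)1 2/4 ok
(4,6)1 3/3 ok
(5,0)2 2/3 ok
(5,1)1 0/4 unhappy
(5,2)2 1/3 unhappy
(5,3)2 4/4 ok
(5,4)2 2/3 ok
(5,5)1 3/4 ok
(5,6)1 3/3 ok
(6,0)2 2/2 ok
(6,1)2 1/3 unhappy
(6,2)1 0/3 unhappy
(6,3)2 1/2 ok
(6,5)1 2/2 ok
(6,6)1 2/2 ok
For instance (0,3) has only 0/1 same-type neighbors, below 2/5.

No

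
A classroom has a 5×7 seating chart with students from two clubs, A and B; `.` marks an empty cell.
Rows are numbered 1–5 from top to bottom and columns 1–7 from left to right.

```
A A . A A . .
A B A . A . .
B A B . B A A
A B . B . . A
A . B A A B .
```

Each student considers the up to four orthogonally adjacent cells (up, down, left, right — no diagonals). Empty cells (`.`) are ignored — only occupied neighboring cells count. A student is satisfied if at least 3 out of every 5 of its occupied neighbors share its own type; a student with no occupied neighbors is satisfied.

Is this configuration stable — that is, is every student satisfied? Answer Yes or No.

Row 1: (1,1)A 2/2 satisfied · (1,2)A 1/2 not · (1,4)A 1/1 satisfied · (1,5)A 2/2 satisfied
Row 2: (2,1)A 1/3 not · (2,2)B 0/4 not · (2,3)A 0/2 not · (2,5)A 1/2 not
Row 3: (3,1)B 0/3 not · (3,2)A 0/4 not · (3,3)B 0/2 not · (3,5)B 0/2 not · (3,6)A 1/2 not · (3,7)A 2/2 satisfied
Row 4: (4,1)A 1/3 not · (4,2)B 0/2 not · (4,4)B 0/1 not · (4,7)A 1/1 satisfied
Row 5: (5,1)A 1/1 satisfied · (5,3)B 0/1 not · (5,4)A 1/3 not · (5,5)A 1/2 not · (5,6)B 0/1 not
For instance (1,2) has only 1/2 same-type neighbors, below 3/5.

No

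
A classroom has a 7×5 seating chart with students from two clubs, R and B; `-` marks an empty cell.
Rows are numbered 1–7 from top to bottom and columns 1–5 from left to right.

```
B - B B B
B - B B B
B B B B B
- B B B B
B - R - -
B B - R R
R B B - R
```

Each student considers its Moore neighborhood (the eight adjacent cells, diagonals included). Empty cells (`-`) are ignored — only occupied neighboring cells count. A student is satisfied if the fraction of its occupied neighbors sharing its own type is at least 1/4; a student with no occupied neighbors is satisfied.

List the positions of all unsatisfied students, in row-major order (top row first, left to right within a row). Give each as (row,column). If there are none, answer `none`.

(5,3), (7,1)

(1,1)B 1/1 satisfied
(1,3)B 3/3 satisfied
(1,4)B 5/5 satisfied
(1,5)B 3/3 satisfied
(2,1)B 3/3 satisfied
(2,3)B 6/6 satisfied
(2,4)B 8/8 satisfied
(2,5)B 5/5 satisfied
(3,1)B 3/3 satisfied
(3,2)B 6/6 satisfied
(3,3)B 7/7 satisfied
(3,4)B 8/8 satisfied
(3,5)B 5/5 satisfied
(4,2)B 5/6 satisfied
(4,3)B 5/6 satisfied
(4,4)B 5/6 satisfied
(4,5)B 3/3 satisfied
(5,1)B 3/3 satisfied
(5,3)R 1/5 not
(6,1)B 3/4 satisfied
(6,2)B 4/6 satisfied
(6,4)R 3/4 satisfied
(6,5)R 2/2 satisfied
(7,1)R 0/3 not
(7,2)B 3/4 satisfied
(7,3)B 2/3 satisfied
(7,5)R 2/2 satisfied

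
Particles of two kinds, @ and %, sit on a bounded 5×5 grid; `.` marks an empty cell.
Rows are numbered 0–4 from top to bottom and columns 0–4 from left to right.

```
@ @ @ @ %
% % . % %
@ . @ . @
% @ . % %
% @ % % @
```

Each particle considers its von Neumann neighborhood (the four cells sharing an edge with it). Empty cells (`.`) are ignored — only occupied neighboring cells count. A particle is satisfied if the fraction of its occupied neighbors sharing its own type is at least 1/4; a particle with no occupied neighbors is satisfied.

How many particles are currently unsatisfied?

3

(0,0)@ 1/2 satisfied
(0,1)@ 2/3 satisfied
(0,2)@ 2/2 satisfied
(0,3)@ 1/3 satisfied
(0,4)% 1/2 satisfied
(1,0)% 1/3 satisfied
(1,1)% 1/2 satisfied
(1,3)% 1/2 satisfied
(1,4)% 2/3 satisfied
(2,0)@ 0/2 not
(2,2)@ 0/0 satisfied
(2,4)@ 0/2 not
(3,0)% 1/3 satisfied
(3,1)@ 1/2 satisfied
(3,3)% 2/2 satisfied
(3,4)% 1/3 satisfied
(4,0)% 1/2 satisfied
(4,1)@ 1/3 satisfied
(4,2)% 1/2 satisfied
(4,3)% 2/3 satisfied
(4,4)@ 0/2 not
Unsatisfied: (2,0), (2,4), (4,4) — 3 in total.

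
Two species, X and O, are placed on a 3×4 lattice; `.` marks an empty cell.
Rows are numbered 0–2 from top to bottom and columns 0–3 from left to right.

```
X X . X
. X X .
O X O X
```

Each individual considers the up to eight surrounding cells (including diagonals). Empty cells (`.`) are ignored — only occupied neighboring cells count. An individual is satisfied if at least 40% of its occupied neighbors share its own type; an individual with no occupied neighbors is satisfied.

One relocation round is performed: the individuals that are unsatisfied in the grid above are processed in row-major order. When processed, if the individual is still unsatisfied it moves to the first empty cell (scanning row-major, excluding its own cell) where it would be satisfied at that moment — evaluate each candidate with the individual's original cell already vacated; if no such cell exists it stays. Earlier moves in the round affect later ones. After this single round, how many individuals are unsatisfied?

Initially unsatisfied (in order): (2,0), (2,2).
  (2,0): no empty cell satisfies it; stays.
  (2,2): no empty cell satisfies it; stays.
Resulting grid:
X X . X
. X X .
O X O X
Unsatisfied now: (2,0), (2,2).

2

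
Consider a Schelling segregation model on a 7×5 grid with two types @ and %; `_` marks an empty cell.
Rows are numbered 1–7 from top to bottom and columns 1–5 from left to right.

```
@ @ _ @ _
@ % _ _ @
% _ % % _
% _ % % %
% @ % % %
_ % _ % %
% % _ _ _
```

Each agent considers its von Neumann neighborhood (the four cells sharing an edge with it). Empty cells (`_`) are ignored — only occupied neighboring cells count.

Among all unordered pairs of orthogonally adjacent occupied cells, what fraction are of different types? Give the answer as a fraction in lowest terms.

Scan each occupied cell's neighbors to the right and below so each pair is counted once.
Row 1: @(1,1)–@(1,2)= @(1,1)–@(2,1)= @(1,2)–%(2,2)≠  → 1/3 unlike.
Row 2: @(2,1)–%(2,2)≠ @(2,1)–%(3,1)≠  → 2/2 unlike.
Row 3: %(3,1)–%(4,1)= %(3,3)–%(3,4)= %(3,3)–%(4,3)= %(3,4)–%(4,4)=  → 0/4 unlike.
Row 4: %(4,1)–%(5,1)= %(4,3)–%(4,4)= %(4,3)–%(5,3)= %(4,4)–%(4,5)= %(4,4)–%(5,4)= %(4,5)–%(5,5)=  → 0/6 unlike.
Row 5: %(5,1)–@(5,2)≠ @(5,2)–%(5,3)≠ @(5,2)–%(6,2)≠ %(5,3)–%(5,4)= %(5,4)–%(5,5)= %(5,4)–%(6,4)= %(5,5)–%(6,5)=  → 3/7 unlike.
Row 6: %(6,2)–%(7,2)= %(6,4)–%(6,5)=  → 0/2 unlike.
Row 7: %(7,1)–%(7,2)=  → 0/1 unlike.
Total adjacent occupied pairs: 25; unlike-type pairs: 6.
6/25 is already in lowest terms.

6/25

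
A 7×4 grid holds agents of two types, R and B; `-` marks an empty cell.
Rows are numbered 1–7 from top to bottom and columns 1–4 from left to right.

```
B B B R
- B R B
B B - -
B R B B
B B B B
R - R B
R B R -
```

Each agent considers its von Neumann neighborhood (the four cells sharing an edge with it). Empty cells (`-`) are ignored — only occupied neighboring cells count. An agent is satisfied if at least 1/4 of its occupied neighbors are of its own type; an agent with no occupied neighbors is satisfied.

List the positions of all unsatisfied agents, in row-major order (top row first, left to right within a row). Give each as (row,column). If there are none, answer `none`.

(1,4), (2,3), (2,4), (4,2), (7,2)

(1,1)B 1/1 satisfied
(1,2)B 3/3 satisfied
(1,3)B 1/3 satisfied
(1,4)R 0/2 not
(2,2)B 2/3 satisfied
(2,3)R 0/3 not
(2,4)B 0/2 not
(3,1)B 2/2 satisfied
(3,2)B 2/3 satisfied
(4,1)B 2/3 satisfied
(4,2)R 0/4 not
(4,3)B 2/3 satisfied
(4,4)B 2/2 satisfied
(5,1)B 2/3 satisfied
(5,2)B 2/3 satisfied
(5,3)B 3/4 satisfied
(5,4)B 3/3 satisfied
(6,1)R 1/2 satisfied
(6,3)R 1/3 satisfied
(6,4)B 1/2 satisfied
(7,1)R 1/2 satisfied
(7,2)B 0/2 not
(7,3)R 1/2 satisfied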